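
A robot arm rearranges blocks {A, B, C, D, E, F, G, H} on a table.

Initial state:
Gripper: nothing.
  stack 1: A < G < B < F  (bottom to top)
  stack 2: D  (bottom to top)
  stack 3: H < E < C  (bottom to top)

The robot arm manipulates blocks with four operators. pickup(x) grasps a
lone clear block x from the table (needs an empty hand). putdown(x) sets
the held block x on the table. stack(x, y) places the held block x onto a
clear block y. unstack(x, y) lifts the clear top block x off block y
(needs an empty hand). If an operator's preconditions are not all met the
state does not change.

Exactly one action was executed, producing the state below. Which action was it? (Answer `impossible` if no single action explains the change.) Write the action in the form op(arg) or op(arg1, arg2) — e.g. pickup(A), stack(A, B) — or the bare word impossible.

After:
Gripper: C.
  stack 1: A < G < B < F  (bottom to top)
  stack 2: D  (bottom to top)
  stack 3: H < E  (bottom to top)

unstack(C, E)

target: towers=[A/G/B/F; D; H/E] holding=C
     unstack(F, B) → towers=[A/G/B; D; H/E/C] holding=F
         pickup(D) → towers=[A/G/B/F; H/E/C] holding=D
     unstack(C, E) → towers=[A/G/B/F; D; H/E] holding=C  ← match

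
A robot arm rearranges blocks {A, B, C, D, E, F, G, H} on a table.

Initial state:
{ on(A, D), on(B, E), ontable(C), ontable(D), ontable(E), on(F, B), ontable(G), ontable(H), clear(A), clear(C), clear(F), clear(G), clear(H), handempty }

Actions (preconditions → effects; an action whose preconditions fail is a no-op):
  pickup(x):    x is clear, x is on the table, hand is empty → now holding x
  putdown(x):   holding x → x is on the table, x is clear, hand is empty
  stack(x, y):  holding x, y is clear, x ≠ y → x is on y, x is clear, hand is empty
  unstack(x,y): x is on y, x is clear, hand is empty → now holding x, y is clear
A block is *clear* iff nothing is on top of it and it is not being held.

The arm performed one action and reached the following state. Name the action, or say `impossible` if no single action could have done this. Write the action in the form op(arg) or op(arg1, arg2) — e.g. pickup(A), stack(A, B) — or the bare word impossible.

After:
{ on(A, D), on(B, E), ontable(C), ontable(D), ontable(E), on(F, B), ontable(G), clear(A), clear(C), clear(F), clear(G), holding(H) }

pickup(H)

target: towers=[C; D/A; E/B/F; G] holding=H
         pickup(G) → towers=[C; D/A; E/B/F; H] holding=G
     unstack(A, D) → towers=[C; D; E/B/F; G; H] holding=A
         pickup(H) → towers=[C; D/A; E/B/F; G] holding=H  ← match
     unstack(F, B) → towers=[C; D/A; E/B; G; H] holding=F
         pickup(C) → towers=[D/A; E/B/F; G; H] holding=C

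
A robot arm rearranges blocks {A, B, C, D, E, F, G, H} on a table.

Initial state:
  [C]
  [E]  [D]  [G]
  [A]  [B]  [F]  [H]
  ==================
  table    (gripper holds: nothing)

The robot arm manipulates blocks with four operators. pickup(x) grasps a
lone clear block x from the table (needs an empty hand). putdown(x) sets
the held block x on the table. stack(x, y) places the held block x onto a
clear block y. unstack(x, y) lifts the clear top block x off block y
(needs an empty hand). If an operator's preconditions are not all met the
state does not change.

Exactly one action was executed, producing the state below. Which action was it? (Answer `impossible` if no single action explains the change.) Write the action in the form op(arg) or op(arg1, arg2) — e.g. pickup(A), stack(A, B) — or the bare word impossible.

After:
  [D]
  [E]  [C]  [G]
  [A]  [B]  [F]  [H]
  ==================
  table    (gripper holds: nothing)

target: towers=[A/E/D; B/C; F/G; H] holding=-
     unstack(G, F) → towers=[A/E/C; B/D; F; H] holding=G
         pickup(H) → towers=[A/E/C; B/D; F/G] holding=H
     unstack(D, B) → towers=[A/E/C; B; F/G; H] holding=D
     unstack(C, E) → towers=[A/E; B/D; F/G; H] holding=C
none of the 4 applicable actions match → impossible

impossible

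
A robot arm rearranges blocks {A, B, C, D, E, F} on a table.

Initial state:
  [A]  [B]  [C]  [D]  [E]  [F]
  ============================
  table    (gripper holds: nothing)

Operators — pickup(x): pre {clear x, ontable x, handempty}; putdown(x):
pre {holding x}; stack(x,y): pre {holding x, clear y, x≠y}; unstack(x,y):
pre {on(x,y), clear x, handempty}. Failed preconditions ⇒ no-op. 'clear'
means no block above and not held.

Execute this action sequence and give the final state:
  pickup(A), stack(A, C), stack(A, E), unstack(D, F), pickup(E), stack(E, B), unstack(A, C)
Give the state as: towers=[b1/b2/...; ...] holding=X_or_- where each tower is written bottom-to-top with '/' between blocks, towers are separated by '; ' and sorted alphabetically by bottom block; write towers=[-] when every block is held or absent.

step 1 (pickup(A)): towers=[B; C; D; E; F] holding=A
step 2 (stack(A, C)): towers=[B; C/A; D; E; F] holding=-
step 3 (stack(A, E)) [no-op]: towers=[B; C/A; D; E; F] holding=-
step 4 (unstack(D, F)) [no-op]: towers=[B; C/A; D; E; F] holding=-
step 5 (pickup(E)): towers=[B; C/A; D; F] holding=E
step 6 (stack(E, B)): towers=[B/E; C/A; D; F] holding=-
step 7 (unstack(A, C)): towers=[B/E; C; D; F] holding=A

towers=[B/E; C; D; F] holding=A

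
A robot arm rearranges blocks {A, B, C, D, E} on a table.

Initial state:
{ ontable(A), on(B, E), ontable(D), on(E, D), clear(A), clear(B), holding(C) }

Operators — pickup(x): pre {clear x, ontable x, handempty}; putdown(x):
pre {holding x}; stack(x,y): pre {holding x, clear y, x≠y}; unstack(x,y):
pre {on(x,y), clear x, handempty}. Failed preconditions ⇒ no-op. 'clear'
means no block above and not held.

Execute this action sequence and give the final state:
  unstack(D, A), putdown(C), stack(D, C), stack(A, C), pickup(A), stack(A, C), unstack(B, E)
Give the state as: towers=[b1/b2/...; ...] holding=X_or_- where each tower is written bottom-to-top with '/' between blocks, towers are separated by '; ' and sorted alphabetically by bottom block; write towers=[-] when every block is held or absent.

towers=[C/A; D/E] holding=B

step 1 (unstack(D, A)) [no-op]: towers=[A; D/E/B] holding=C
step 2 (putdown(C)): towers=[A; C; D/E/B] holding=-
step 3 (stack(D, C)) [no-op]: towers=[A; C; D/E/B] holding=-
step 4 (stack(A, C)) [no-op]: towers=[A; C; D/E/B] holding=-
step 5 (pickup(A)): towers=[C; D/E/B] holding=A
step 6 (stack(A, C)): towers=[C/A; D/E/B] holding=-
step 7 (unstack(B, E)): towers=[C/A; D/E] holding=B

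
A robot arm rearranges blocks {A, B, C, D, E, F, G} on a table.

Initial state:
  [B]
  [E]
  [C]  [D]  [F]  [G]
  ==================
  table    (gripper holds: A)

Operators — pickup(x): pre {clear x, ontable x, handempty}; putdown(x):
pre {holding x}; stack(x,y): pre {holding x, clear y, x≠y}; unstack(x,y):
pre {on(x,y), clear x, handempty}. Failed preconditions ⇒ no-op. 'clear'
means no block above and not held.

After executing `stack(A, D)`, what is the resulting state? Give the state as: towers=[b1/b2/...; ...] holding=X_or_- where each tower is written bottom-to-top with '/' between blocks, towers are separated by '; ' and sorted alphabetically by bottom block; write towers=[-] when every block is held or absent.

before: towers=[C/E/B; D; F; G] holding=A
pre[stack(A, D)]: holding(A) yes, clear(D) yes, A≠D yes
all met → apply stack(A, D)
after:  towers=[C/E/B; D/A; F; G] holding=-

towers=[C/E/B; D/A; F; G] holding=-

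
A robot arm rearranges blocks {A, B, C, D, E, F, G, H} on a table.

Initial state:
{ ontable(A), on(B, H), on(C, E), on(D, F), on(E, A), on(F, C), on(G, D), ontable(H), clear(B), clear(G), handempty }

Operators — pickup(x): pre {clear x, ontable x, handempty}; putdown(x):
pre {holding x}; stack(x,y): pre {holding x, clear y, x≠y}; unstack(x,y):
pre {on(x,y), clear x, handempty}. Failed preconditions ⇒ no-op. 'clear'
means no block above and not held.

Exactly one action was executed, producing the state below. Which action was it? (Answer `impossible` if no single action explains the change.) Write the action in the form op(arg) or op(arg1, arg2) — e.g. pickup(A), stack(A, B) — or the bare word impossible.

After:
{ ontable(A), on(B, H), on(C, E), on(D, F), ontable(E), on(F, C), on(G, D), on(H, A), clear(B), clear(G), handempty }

impossible

target: towers=[A/H/B; E/C/F/D/G] holding=-
     unstack(G, D) → towers=[A/E/C/F/D; H/B] holding=G
     unstack(B, H) → towers=[A/E/C/F/D/G; H] holding=B
none of the 2 applicable actions match → impossible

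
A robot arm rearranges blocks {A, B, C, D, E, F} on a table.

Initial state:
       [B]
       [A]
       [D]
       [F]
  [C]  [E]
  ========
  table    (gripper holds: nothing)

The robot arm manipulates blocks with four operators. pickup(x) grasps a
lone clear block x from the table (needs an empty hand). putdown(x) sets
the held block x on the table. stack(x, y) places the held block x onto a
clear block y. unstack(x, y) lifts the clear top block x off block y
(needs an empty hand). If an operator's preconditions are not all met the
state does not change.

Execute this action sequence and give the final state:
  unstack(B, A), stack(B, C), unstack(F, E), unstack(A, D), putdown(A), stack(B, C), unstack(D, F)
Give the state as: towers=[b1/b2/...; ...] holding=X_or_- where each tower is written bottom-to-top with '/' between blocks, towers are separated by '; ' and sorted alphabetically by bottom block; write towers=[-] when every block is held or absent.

towers=[A; C/B; E/F] holding=D

step 1 (unstack(B, A)): towers=[C; E/F/D/A] holding=B
step 2 (stack(B, C)): towers=[C/B; E/F/D/A] holding=-
step 3 (unstack(F, E)) [no-op]: towers=[C/B; E/F/D/A] holding=-
step 4 (unstack(A, D)): towers=[C/B; E/F/D] holding=A
step 5 (putdown(A)): towers=[A; C/B; E/F/D] holding=-
step 6 (stack(B, C)) [no-op]: towers=[A; C/B; E/F/D] holding=-
step 7 (unstack(D, F)): towers=[A; C/B; E/F] holding=D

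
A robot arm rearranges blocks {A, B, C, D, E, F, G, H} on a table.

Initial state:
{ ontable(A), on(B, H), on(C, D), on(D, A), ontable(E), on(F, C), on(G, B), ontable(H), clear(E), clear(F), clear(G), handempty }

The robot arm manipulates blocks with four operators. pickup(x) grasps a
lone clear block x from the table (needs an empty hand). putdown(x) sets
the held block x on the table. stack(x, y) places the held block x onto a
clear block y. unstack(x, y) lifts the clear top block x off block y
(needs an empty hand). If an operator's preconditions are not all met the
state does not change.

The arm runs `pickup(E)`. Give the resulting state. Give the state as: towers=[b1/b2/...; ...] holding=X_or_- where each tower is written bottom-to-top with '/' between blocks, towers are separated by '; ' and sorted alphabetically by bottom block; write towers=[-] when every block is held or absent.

towers=[A/D/C/F; H/B/G] holding=E

before: towers=[A/D/C/F; E; H/B/G] holding=-
pre[pickup(E)]: clear(E) ✓, ontable(E) ✓, handempty ✓
all met → apply pickup(E)
after:  towers=[A/D/C/F; H/B/G] holding=E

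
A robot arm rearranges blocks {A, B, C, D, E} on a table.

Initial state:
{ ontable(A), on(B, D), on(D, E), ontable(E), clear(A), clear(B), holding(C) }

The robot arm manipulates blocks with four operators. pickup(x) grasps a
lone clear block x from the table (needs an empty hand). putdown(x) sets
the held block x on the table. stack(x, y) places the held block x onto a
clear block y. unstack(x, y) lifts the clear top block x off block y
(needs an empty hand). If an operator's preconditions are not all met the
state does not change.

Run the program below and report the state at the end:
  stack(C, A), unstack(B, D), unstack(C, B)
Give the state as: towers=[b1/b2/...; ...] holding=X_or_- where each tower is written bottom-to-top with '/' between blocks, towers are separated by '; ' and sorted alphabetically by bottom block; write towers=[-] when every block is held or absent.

towers=[A/C; E/D] holding=B

step 1 (stack(C, A)): towers=[A/C; E/D/B] holding=-
step 2 (unstack(B, D)): towers=[A/C; E/D] holding=B
step 3 (unstack(C, B)) [no-op]: towers=[A/C; E/D] holding=B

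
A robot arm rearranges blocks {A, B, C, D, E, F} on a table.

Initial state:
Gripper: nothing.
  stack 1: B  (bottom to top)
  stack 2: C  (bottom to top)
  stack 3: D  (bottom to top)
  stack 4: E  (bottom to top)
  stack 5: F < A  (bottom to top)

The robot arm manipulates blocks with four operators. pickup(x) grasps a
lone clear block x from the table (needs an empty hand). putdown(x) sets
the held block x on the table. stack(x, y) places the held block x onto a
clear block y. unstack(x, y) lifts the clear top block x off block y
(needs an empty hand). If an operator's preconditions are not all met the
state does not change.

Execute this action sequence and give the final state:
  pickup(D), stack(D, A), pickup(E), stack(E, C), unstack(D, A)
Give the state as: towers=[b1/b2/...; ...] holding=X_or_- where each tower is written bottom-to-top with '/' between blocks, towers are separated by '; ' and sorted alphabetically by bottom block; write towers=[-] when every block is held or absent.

towers=[B; C/E; F/A] holding=D

step 1 (pickup(D)): towers=[B; C; E; F/A] holding=D
step 2 (stack(D, A)): towers=[B; C; E; F/A/D] holding=-
step 3 (pickup(E)): towers=[B; C; F/A/D] holding=E
step 4 (stack(E, C)): towers=[B; C/E; F/A/D] holding=-
step 5 (unstack(D, A)): towers=[B; C/E; F/A] holding=D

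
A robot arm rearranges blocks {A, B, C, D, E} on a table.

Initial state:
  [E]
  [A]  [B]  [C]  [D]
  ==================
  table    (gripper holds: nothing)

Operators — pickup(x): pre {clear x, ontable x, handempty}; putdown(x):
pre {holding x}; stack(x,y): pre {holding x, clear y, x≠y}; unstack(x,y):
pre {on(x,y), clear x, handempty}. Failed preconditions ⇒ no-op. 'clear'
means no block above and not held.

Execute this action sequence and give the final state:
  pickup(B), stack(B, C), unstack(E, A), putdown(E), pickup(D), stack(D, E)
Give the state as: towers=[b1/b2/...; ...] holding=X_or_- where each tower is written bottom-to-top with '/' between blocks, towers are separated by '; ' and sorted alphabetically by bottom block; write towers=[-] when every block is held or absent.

towers=[A; C/B; E/D] holding=-

step 1 (pickup(B)): towers=[A/E; C; D] holding=B
step 2 (stack(B, C)): towers=[A/E; C/B; D] holding=-
step 3 (unstack(E, A)): towers=[A; C/B; D] holding=E
step 4 (putdown(E)): towers=[A; C/B; D; E] holding=-
step 5 (pickup(D)): towers=[A; C/B; E] holding=D
step 6 (stack(D, E)): towers=[A; C/B; E/D] holding=-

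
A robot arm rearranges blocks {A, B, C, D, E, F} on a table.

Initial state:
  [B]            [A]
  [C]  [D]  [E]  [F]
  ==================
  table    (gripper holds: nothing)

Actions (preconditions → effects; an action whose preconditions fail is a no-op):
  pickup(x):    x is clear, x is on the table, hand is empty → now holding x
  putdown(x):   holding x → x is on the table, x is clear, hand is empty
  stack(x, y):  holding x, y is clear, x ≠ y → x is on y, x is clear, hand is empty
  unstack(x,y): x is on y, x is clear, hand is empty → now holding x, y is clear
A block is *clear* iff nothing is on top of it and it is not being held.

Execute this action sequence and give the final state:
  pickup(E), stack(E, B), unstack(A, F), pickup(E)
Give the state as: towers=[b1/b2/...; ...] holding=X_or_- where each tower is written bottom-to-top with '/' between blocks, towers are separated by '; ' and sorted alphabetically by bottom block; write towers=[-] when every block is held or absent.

towers=[C/B/E; D; F] holding=A

step 1 (pickup(E)): towers=[C/B; D; F/A] holding=E
step 2 (stack(E, B)): towers=[C/B/E; D; F/A] holding=-
step 3 (unstack(A, F)): towers=[C/B/E; D; F] holding=A
step 4 (pickup(E)) [no-op]: towers=[C/B/E; D; F] holding=A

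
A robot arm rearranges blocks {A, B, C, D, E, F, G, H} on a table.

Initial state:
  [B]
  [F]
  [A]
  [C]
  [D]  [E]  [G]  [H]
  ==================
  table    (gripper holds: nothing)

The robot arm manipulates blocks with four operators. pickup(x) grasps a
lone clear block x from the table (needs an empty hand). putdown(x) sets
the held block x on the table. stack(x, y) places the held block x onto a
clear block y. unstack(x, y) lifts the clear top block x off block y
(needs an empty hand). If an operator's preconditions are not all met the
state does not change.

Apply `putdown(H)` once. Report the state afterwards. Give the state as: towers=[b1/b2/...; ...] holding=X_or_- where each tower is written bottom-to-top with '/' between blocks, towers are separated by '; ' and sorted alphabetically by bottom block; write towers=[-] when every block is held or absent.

before: towers=[D/C/A/F/B; E; G; H] holding=-
pre[putdown(H)]: holding(H) fail
holding(H) unmet → putdown(H) is a no-op
after:  towers=[D/C/A/F/B; E; G; H] holding=-

towers=[D/C/A/F/B; E; G; H] holding=-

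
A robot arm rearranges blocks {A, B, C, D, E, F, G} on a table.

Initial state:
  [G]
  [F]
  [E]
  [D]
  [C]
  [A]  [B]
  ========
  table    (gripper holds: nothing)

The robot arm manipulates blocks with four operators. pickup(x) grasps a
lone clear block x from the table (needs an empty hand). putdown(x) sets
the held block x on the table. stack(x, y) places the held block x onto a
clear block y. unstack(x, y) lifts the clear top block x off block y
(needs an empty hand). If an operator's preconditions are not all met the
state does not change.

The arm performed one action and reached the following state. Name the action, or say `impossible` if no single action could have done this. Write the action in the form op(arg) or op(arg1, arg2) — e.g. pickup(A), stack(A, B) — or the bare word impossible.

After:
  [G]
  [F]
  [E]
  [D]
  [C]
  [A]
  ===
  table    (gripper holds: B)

target: towers=[A/C/D/E/F/G] holding=B
         pickup(B) → towers=[A/C/D/E/F/G] holding=B  ← match
     unstack(G, F) → towers=[A/C/D/E/F; B] holding=G

pickup(B)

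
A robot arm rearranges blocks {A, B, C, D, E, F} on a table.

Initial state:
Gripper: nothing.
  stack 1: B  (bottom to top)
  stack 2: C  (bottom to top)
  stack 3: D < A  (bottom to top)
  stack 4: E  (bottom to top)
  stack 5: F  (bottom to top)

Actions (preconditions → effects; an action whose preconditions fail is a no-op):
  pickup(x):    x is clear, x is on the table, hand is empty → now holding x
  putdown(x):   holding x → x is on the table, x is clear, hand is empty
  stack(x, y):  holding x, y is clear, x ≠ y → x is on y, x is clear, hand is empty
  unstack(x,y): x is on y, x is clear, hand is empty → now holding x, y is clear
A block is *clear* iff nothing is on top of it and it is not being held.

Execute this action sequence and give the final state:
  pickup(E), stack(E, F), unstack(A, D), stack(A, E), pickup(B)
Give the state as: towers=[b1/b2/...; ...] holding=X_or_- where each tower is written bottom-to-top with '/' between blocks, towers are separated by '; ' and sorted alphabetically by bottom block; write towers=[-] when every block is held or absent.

step 1 (pickup(E)): towers=[B; C; D/A; F] holding=E
step 2 (stack(E, F)): towers=[B; C; D/A; F/E] holding=-
step 3 (unstack(A, D)): towers=[B; C; D; F/E] holding=A
step 4 (stack(A, E)): towers=[B; C; D; F/E/A] holding=-
step 5 (pickup(B)): towers=[C; D; F/E/A] holding=B

towers=[C; D; F/E/A] holding=B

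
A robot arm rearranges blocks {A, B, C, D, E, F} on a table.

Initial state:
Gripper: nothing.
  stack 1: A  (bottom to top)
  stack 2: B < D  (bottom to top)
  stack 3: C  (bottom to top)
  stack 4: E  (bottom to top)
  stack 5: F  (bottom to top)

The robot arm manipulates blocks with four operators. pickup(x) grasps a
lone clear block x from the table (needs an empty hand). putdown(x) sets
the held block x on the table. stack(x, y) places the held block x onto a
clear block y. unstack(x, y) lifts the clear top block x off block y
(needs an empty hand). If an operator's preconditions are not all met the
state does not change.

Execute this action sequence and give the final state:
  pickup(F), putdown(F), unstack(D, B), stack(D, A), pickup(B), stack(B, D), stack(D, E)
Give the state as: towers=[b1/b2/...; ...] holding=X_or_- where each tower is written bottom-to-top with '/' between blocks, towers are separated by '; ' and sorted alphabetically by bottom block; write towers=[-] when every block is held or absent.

towers=[A/D/B; C; E; F] holding=-

step 1 (pickup(F)): towers=[A; B/D; C; E] holding=F
step 2 (putdown(F)): towers=[A; B/D; C; E; F] holding=-
step 3 (unstack(D, B)): towers=[A; B; C; E; F] holding=D
step 4 (stack(D, A)): towers=[A/D; B; C; E; F] holding=-
step 5 (pickup(B)): towers=[A/D; C; E; F] holding=B
step 6 (stack(B, D)): towers=[A/D/B; C; E; F] holding=-
step 7 (stack(D, E)) [no-op]: towers=[A/D/B; C; E; F] holding=-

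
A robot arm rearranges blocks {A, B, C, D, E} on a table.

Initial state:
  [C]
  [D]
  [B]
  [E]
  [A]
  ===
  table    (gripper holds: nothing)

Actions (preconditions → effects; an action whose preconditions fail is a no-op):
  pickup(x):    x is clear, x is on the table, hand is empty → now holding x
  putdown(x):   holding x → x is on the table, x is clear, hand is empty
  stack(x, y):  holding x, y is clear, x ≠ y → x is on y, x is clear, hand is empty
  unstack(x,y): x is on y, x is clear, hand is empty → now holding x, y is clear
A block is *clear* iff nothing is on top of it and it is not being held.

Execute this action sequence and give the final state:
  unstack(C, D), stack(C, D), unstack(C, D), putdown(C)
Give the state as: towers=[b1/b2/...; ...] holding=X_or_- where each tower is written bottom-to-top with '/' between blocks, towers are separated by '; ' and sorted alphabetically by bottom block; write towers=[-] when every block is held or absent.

step 1 (unstack(C, D)): towers=[A/E/B/D] holding=C
step 2 (stack(C, D)): towers=[A/E/B/D/C] holding=-
step 3 (unstack(C, D)): towers=[A/E/B/D] holding=C
step 4 (putdown(C)): towers=[A/E/B/D; C] holding=-

towers=[A/E/B/D; C] holding=-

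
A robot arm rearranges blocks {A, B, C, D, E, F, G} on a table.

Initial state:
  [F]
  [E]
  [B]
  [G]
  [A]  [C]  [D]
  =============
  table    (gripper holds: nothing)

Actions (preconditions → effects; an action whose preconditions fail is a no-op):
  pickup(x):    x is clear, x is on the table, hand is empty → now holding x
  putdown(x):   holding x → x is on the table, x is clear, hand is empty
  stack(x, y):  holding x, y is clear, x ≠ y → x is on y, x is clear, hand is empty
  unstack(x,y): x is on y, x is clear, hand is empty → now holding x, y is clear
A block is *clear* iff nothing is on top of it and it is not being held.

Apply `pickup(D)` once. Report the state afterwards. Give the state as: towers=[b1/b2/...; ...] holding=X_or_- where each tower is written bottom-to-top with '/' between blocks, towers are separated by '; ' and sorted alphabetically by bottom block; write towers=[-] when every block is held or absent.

before: towers=[A/G/B/E/F; C; D] holding=-
pre[pickup(D)]: clear(D) ✓, ontable(D) ✓, handempty ✓
all met → apply pickup(D)
after:  towers=[A/G/B/E/F; C] holding=D

towers=[A/G/B/E/F; C] holding=D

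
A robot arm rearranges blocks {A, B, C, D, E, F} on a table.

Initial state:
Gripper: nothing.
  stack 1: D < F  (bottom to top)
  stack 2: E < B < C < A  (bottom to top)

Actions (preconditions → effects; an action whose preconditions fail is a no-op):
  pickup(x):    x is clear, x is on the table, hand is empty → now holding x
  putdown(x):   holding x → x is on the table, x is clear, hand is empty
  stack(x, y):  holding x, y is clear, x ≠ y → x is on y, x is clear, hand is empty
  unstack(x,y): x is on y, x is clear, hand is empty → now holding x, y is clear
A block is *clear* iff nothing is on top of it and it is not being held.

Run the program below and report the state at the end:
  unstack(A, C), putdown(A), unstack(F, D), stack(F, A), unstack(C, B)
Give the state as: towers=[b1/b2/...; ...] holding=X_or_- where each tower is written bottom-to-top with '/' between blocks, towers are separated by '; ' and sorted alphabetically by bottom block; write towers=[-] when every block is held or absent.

towers=[A/F; D; E/B] holding=C

step 1 (unstack(A, C)): towers=[D/F; E/B/C] holding=A
step 2 (putdown(A)): towers=[A; D/F; E/B/C] holding=-
step 3 (unstack(F, D)): towers=[A; D; E/B/C] holding=F
step 4 (stack(F, A)): towers=[A/F; D; E/B/C] holding=-
step 5 (unstack(C, B)): towers=[A/F; D; E/B] holding=C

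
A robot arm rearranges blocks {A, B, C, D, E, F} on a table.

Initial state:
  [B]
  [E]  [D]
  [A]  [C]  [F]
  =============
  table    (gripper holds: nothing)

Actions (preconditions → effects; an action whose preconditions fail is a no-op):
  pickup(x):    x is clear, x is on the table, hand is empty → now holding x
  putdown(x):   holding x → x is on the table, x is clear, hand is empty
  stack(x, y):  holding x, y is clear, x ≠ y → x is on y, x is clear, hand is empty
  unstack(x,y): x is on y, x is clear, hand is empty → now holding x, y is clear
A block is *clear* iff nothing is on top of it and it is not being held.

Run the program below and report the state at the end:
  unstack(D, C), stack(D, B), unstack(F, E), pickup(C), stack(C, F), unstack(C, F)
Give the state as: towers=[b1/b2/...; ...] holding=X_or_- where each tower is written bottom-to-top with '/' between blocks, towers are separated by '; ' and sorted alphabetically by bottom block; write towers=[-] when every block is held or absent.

towers=[A/E/B/D; F] holding=C

step 1 (unstack(D, C)): towers=[A/E/B; C; F] holding=D
step 2 (stack(D, B)): towers=[A/E/B/D; C; F] holding=-
step 3 (unstack(F, E)) [no-op]: towers=[A/E/B/D; C; F] holding=-
step 4 (pickup(C)): towers=[A/E/B/D; F] holding=C
step 5 (stack(C, F)): towers=[A/E/B/D; F/C] holding=-
step 6 (unstack(C, F)): towers=[A/E/B/D; F] holding=C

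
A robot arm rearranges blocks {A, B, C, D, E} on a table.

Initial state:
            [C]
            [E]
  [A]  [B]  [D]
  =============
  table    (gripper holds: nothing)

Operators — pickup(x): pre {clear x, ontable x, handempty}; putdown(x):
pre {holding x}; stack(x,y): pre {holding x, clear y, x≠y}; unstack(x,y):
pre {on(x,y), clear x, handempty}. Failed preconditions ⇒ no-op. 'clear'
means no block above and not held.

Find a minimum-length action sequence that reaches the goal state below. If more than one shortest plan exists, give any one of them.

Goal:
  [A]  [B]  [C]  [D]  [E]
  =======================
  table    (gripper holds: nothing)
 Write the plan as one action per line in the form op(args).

step 1 (unstack(C, E)): towers=[A; B; D/E] holding=C
step 2 (putdown(C)): towers=[A; B; C; D/E] holding=-
step 3 (unstack(E, D)): towers=[A; B; C; D] holding=E
step 4 (putdown(E)): towers=[A; B; C; D; E] holding=-
goal check: towers=[A; B; C; D; E] holding=- — reached (length 4, optimal by BFS)

unstack(C, E)
putdown(C)
unstack(E, D)
putdown(E)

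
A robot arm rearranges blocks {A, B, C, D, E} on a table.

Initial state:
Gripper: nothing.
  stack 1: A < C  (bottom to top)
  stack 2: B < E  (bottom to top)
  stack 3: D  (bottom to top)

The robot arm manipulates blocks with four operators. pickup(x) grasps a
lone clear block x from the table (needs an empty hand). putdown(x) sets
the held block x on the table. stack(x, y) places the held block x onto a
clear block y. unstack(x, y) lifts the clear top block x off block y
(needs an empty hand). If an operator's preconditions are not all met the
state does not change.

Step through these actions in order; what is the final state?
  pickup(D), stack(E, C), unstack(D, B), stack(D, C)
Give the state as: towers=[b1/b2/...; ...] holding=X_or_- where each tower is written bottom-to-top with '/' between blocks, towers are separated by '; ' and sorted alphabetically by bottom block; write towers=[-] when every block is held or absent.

step 1 (pickup(D)): towers=[A/C; B/E] holding=D
step 2 (stack(E, C)) [no-op]: towers=[A/C; B/E] holding=D
step 3 (unstack(D, B)) [no-op]: towers=[A/C; B/E] holding=D
step 4 (stack(D, C)): towers=[A/C/D; B/E] holding=-

towers=[A/C/D; B/E] holding=-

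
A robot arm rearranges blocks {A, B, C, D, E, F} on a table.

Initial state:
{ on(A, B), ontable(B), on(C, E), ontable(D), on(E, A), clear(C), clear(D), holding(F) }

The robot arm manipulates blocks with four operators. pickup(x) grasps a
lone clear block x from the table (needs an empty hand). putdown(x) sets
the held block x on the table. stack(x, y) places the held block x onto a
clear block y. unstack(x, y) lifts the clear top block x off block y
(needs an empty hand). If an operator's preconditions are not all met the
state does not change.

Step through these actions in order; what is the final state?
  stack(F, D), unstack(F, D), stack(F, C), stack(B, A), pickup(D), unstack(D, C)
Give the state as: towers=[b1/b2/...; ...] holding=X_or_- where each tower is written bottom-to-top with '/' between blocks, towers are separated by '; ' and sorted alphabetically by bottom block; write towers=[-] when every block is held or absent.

towers=[B/A/E/C/F] holding=D

step 1 (stack(F, D)): towers=[B/A/E/C; D/F] holding=-
step 2 (unstack(F, D)): towers=[B/A/E/C; D] holding=F
step 3 (stack(F, C)): towers=[B/A/E/C/F; D] holding=-
step 4 (stack(B, A)) [no-op]: towers=[B/A/E/C/F; D] holding=-
step 5 (pickup(D)): towers=[B/A/E/C/F] holding=D
step 6 (unstack(D, C)) [no-op]: towers=[B/A/E/C/F] holding=D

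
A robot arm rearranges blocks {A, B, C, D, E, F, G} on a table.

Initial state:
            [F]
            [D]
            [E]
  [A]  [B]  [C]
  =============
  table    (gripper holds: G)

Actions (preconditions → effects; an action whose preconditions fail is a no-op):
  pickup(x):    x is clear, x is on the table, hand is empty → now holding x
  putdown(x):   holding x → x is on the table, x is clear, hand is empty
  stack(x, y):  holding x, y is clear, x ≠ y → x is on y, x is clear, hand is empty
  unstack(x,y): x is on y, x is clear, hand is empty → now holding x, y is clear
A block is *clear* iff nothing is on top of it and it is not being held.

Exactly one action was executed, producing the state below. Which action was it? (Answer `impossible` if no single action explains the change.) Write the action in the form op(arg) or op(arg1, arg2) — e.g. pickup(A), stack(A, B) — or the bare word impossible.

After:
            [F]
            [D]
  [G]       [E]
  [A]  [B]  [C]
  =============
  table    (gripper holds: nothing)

target: towers=[A/G; B; C/E/D/F] holding=-
        putdown(G) → towers=[A; B; C/E/D/F; G] holding=-
       stack(G, B) → towers=[A; B/G; C/E/D/F] holding=-
       stack(G, F) → towers=[A; B; C/E/D/F/G] holding=-
       stack(G, A) → towers=[A/G; B; C/E/D/F] holding=-  ← match

stack(G, A)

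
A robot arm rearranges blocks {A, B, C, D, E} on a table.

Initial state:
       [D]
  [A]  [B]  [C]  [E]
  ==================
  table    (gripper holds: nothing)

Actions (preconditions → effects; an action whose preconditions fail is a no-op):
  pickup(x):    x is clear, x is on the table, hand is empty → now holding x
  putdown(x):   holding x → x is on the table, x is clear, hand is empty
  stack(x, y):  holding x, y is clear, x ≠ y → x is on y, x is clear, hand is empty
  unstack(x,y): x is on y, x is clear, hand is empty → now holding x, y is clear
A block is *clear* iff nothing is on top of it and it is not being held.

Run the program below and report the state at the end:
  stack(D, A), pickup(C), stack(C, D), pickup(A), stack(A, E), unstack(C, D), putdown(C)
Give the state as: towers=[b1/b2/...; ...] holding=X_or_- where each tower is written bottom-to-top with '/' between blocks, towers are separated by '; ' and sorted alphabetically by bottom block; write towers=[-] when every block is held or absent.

towers=[B/D; C; E/A] holding=-

step 1 (stack(D, A)) [no-op]: towers=[A; B/D; C; E] holding=-
step 2 (pickup(C)): towers=[A; B/D; E] holding=C
step 3 (stack(C, D)): towers=[A; B/D/C; E] holding=-
step 4 (pickup(A)): towers=[B/D/C; E] holding=A
step 5 (stack(A, E)): towers=[B/D/C; E/A] holding=-
step 6 (unstack(C, D)): towers=[B/D; E/A] holding=C
step 7 (putdown(C)): towers=[B/D; C; E/A] holding=-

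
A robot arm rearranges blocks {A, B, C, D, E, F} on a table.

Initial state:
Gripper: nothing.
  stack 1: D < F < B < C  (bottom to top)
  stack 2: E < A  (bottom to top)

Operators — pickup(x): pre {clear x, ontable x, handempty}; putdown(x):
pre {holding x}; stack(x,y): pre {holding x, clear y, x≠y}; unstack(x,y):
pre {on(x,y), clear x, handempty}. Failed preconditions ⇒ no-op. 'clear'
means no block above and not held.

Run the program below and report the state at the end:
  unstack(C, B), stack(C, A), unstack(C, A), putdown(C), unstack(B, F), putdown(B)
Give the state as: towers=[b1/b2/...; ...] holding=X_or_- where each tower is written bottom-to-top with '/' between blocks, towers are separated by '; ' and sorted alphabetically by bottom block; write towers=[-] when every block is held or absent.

towers=[B; C; D/F; E/A] holding=-

step 1 (unstack(C, B)): towers=[D/F/B; E/A] holding=C
step 2 (stack(C, A)): towers=[D/F/B; E/A/C] holding=-
step 3 (unstack(C, A)): towers=[D/F/B; E/A] holding=C
step 4 (putdown(C)): towers=[C; D/F/B; E/A] holding=-
step 5 (unstack(B, F)): towers=[C; D/F; E/A] holding=B
step 6 (putdown(B)): towers=[B; C; D/F; E/A] holding=-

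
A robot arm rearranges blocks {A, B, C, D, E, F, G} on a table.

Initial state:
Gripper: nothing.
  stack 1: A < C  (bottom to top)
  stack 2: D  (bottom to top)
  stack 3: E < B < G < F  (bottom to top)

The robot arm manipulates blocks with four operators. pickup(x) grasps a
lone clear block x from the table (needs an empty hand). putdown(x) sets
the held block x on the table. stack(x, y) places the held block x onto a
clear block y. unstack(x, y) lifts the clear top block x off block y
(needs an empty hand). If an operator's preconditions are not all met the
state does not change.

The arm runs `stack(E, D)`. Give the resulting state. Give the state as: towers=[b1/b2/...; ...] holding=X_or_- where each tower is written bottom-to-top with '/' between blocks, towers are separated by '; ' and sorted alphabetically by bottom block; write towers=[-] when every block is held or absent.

before: towers=[A/C; D; E/B/G/F] holding=-
pre[stack(E, D)]: holding(E) fail, clear(D) ok, E≠D ok
holding(E) unmet → stack(E, D) is a no-op
after:  towers=[A/C; D; E/B/G/F] holding=-

towers=[A/C; D; E/B/G/F] holding=-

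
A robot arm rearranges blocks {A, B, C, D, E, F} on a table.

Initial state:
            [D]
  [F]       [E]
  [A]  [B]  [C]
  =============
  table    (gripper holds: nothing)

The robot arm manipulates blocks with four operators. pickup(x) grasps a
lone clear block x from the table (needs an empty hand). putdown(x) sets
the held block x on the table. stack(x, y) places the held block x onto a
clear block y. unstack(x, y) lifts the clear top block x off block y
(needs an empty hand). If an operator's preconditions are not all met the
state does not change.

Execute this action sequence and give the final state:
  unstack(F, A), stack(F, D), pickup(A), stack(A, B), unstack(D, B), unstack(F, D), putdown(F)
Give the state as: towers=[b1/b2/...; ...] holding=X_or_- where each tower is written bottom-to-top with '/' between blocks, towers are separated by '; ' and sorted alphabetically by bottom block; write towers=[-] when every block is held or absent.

step 1 (unstack(F, A)): towers=[A; B; C/E/D] holding=F
step 2 (stack(F, D)): towers=[A; B; C/E/D/F] holding=-
step 3 (pickup(A)): towers=[B; C/E/D/F] holding=A
step 4 (stack(A, B)): towers=[B/A; C/E/D/F] holding=-
step 5 (unstack(D, B)) [no-op]: towers=[B/A; C/E/D/F] holding=-
step 6 (unstack(F, D)): towers=[B/A; C/E/D] holding=F
step 7 (putdown(F)): towers=[B/A; C/E/D; F] holding=-

towers=[B/A; C/E/D; F] holding=-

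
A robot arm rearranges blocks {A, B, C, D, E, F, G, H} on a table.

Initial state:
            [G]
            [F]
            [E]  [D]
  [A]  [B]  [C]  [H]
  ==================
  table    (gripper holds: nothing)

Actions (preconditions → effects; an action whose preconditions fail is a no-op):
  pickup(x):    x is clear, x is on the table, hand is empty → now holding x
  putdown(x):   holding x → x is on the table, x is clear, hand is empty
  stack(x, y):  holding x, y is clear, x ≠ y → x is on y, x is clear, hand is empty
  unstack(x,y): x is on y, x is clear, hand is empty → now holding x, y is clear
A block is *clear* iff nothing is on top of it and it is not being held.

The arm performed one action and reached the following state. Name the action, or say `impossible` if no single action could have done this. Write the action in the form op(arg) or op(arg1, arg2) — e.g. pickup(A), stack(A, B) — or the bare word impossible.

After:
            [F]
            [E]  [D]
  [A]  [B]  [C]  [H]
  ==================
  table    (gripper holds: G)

target: towers=[A; B; C/E/F; H/D] holding=G
     unstack(G, F) → towers=[A; B; C/E/F; H/D] holding=G  ← match
         pickup(A) → towers=[B; C/E/F/G; H/D] holding=A
         pickup(B) → towers=[A; C/E/F/G; H/D] holding=B
     unstack(D, H) → towers=[A; B; C/E/F/G; H] holding=D

unstack(G, F)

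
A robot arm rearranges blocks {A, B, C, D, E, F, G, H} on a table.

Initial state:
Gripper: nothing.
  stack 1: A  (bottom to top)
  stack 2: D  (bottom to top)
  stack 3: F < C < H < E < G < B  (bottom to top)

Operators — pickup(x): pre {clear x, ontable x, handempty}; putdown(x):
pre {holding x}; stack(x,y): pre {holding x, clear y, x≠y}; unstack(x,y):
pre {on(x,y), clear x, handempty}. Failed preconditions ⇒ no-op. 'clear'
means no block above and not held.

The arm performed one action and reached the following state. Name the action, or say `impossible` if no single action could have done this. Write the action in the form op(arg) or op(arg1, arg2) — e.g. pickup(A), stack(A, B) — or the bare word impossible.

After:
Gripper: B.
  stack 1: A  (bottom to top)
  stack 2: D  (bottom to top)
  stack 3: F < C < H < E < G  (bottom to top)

unstack(B, G)

target: towers=[A; D; F/C/H/E/G] holding=B
         pickup(A) → towers=[D; F/C/H/E/G/B] holding=A
     unstack(B, G) → towers=[A; D; F/C/H/E/G] holding=B  ← match
         pickup(D) → towers=[A; F/C/H/E/G/B] holding=D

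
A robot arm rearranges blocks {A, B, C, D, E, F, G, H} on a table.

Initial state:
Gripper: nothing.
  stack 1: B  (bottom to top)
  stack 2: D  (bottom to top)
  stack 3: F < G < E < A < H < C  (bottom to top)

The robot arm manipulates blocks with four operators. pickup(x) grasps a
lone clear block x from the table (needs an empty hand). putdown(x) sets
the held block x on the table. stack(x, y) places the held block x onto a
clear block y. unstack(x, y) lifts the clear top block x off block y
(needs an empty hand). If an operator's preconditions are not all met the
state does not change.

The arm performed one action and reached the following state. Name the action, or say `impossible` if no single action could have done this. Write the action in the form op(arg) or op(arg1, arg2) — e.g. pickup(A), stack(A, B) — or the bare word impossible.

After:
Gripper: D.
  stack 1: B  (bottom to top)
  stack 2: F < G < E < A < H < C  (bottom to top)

pickup(D)

target: towers=[B; F/G/E/A/H/C] holding=D
         pickup(B) → towers=[D; F/G/E/A/H/C] holding=B
         pickup(D) → towers=[B; F/G/E/A/H/C] holding=D  ← match
     unstack(C, H) → towers=[B; D; F/G/E/A/H] holding=C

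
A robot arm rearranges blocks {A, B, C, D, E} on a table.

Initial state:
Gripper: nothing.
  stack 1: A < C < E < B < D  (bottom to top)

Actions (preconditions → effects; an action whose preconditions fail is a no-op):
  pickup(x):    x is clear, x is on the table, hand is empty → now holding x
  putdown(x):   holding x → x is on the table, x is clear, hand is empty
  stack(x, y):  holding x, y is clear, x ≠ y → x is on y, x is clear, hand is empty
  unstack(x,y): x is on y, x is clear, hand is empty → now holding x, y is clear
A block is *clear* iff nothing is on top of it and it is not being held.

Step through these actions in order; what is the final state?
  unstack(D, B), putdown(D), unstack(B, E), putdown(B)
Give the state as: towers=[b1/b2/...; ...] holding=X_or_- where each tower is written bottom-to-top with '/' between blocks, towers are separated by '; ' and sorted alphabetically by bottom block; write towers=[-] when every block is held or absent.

step 1 (unstack(D, B)): towers=[A/C/E/B] holding=D
step 2 (putdown(D)): towers=[A/C/E/B; D] holding=-
step 3 (unstack(B, E)): towers=[A/C/E; D] holding=B
step 4 (putdown(B)): towers=[A/C/E; B; D] holding=-

towers=[A/C/E; B; D] holding=-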